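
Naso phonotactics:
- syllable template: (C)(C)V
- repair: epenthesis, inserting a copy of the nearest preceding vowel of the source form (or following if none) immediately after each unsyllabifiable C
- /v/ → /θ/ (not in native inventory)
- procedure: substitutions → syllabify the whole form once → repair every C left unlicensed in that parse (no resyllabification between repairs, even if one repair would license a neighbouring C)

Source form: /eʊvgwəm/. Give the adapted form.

Substitution: /v/ → /θ/, giving /eʊθgwəm/.
Under (C)(C)V, the unsyllabifiable consonants are /θ/, /m/ (no codas are permitted; onsets may contain at most 2 consonants).
Inserting the epenthetic vowel yields /θ/ → /θʊ/, /m/ → /mə/.

eʊθʊgwəmə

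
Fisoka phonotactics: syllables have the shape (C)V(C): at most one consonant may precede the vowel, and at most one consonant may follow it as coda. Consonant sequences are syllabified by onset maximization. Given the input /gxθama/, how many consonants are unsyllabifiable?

The consonants /g/, /x/ cannot be parsed into a legal (C)V(C) syllable (at most one coda consonant is licensed; onsets are limited to one consonant).

2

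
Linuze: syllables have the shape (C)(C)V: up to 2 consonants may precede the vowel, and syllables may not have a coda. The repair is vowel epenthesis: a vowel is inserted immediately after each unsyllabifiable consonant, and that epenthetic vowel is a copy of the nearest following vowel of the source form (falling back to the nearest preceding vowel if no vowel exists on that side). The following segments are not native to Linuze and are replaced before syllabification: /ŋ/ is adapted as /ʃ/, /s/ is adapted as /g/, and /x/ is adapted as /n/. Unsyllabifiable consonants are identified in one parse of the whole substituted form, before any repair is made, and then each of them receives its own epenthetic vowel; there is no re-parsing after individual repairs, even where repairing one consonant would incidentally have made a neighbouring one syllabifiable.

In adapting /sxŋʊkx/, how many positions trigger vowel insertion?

After substitution the input is /gnʃʊkn/.
The unsyllabifiable consonants are /g/, /k/, /n/; each receives one epenthetic vowel.

3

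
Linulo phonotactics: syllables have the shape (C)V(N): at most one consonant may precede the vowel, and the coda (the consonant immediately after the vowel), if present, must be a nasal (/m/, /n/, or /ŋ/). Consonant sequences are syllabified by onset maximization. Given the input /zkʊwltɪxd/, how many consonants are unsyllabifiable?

Syllabifying with onset maximization leaves /z/, /w/, /l/, /x/, /d/ stranded (only a nasal (/m/, /n/, or /ŋ/) is licensed in coda position; onsets are limited to one consonant).

5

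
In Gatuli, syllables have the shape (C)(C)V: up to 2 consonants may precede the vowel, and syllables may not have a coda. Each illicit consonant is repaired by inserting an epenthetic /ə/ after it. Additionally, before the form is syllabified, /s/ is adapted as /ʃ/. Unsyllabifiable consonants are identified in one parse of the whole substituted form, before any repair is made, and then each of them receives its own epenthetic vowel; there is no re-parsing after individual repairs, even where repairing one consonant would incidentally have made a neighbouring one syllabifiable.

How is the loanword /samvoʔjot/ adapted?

Substitution: /s/ → /ʃ/, giving /ʃamvoʔjot/.
Syllabifying with onset maximization leaves /t/ stranded (no codas are permitted; onsets may contain at most 2 consonants).
Inserting the epenthetic vowel yields /t/ → /tə/.

ʃamvoʔjotə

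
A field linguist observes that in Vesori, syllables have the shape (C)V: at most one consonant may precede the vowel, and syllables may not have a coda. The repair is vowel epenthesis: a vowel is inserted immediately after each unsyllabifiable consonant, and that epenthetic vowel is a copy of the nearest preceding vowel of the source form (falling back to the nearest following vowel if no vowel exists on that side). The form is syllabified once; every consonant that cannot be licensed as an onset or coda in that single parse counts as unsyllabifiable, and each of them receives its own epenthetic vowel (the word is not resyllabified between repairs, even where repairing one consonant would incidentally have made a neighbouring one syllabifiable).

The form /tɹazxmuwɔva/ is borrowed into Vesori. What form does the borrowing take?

taɹazaxamuwɔva

Under (C)V, the unsyllabifiable consonants are /t/, /z/, /x/ (no codas are permitted; onsets are limited to one consonant).
Inserting the epenthetic vowel yields /t/ → /ta/, /z/ → /za/, /x/ → /xa/.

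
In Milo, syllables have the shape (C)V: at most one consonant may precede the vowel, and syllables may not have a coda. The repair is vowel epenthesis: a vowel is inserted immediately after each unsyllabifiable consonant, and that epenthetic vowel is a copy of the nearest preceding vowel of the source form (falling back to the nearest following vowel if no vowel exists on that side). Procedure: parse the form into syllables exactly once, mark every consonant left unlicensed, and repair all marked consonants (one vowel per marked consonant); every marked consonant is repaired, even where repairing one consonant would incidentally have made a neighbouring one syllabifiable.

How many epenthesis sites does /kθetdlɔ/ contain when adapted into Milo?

The unsyllabifiable consonants are /k/, /t/, /d/; each receives one epenthetic vowel.

3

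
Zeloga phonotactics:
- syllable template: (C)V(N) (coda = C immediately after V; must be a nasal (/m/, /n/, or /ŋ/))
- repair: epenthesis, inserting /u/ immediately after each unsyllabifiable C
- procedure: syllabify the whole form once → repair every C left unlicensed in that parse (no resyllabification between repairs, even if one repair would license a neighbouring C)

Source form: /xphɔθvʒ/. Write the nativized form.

xupuhɔθuvuʒu

Syllabifying with onset maximization leaves /x/, /p/, /θ/, /v/, /ʒ/ stranded (only a nasal (/m/, /n/, or /ŋ/) is licensed in coda position; onsets are limited to one consonant).
Each unlicensed consonant becomes the onset of a new syllable: /x/ → /xu/, /p/ → /pu/, /θ/ → /θu/, /v/ → /vu/, /ʒ/ → /ʒu/.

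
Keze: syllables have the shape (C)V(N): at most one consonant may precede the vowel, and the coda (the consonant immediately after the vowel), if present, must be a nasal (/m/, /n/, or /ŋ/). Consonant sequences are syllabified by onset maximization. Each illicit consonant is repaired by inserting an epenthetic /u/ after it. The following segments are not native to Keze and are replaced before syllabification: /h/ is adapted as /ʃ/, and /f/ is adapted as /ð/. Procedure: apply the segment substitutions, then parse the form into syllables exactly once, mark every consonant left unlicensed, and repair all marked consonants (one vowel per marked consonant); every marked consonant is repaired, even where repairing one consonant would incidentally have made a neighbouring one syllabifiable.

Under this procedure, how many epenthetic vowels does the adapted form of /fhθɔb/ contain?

After substitution the input is /ðʃθɔb/.
The unsyllabifiable consonants are /ð/, /ʃ/, /b/; each receives one epenthetic vowel.

3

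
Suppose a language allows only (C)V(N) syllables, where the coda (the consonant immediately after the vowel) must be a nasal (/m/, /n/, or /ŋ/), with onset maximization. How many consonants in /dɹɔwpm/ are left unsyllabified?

4

Syllabifying with onset maximization leaves /d/, /w/, /p/, /m/ stranded (only a nasal (/m/, /n/, or /ŋ/) is licensed in coda position; onsets are limited to one consonant).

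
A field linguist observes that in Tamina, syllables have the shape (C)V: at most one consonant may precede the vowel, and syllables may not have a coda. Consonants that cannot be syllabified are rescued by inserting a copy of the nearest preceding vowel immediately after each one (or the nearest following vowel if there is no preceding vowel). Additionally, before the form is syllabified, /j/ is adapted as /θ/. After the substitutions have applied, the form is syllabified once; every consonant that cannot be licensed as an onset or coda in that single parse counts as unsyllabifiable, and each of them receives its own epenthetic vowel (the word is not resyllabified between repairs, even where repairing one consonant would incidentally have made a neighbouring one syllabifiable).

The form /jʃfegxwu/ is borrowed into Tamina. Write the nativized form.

Substitution: /j/ → /θ/, giving /θʃfegxwu/.
Syllabifying with onset maximization leaves /θ/, /ʃ/, /g/, /x/ stranded (no codas are permitted; onsets are limited to one consonant).
Inserting the epenthetic vowel yields /θ/ → /θe/, /ʃ/ → /ʃe/, /g/ → /ge/, /x/ → /xe/.

θeʃefegexewu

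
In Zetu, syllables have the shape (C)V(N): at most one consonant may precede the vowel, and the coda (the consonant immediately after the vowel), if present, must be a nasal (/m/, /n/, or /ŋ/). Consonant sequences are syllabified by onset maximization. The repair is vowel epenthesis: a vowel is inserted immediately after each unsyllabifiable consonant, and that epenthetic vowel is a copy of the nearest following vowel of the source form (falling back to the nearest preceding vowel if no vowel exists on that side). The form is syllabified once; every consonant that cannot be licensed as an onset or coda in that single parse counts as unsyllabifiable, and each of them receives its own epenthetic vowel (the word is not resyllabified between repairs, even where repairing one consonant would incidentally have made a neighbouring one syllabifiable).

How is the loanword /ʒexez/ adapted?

ʒexeze

Under (C)V(N), the unsyllabifiable consonants are /z/ (only a nasal (/m/, /n/, or /ŋ/) is licensed in coda position; onsets are limited to one consonant).
Each unlicensed consonant becomes the onset of a new syllable: /z/ → /ze/.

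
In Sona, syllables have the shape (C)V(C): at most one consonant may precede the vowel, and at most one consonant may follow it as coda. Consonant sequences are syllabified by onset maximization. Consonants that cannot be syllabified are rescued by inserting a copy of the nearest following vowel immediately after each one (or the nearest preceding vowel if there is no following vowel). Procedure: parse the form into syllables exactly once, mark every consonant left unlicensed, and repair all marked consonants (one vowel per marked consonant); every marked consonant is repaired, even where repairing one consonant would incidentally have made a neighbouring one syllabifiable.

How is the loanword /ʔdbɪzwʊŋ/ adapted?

ʔɪdɪbɪzwʊŋ

The consonants /ʔ/, /d/ cannot be parsed into a legal (C)V(C) syllable (at most one coda consonant is licensed; onsets are limited to one consonant).
Epenthesis after each stranded consonant: /ʔ/ → /ʔɪ/, /d/ → /dɪ/.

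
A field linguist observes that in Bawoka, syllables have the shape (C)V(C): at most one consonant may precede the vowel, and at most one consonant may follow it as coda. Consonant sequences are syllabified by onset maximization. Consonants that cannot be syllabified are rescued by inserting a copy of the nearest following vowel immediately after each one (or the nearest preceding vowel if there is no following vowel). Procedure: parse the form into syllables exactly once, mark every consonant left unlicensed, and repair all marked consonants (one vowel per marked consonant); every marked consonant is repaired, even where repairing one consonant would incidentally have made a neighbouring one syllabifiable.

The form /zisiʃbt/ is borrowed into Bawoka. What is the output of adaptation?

zisiʃbiti

Under (C)V(C), the unsyllabifiable consonants are /b/, /t/ (at most one coda consonant is licensed; onsets are limited to one consonant).
Epenthesis after each stranded consonant: /b/ → /bi/, /t/ → /ti/.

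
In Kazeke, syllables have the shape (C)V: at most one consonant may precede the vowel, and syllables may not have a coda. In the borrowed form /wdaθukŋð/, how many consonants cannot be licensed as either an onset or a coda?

4

Under (C)V, the unsyllabifiable consonants are /w/, /k/, /ŋ/, /ð/ (no codas are permitted; onsets are limited to one consonant).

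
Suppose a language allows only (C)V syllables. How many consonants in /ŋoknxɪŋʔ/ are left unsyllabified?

4

Under (C)V, the unsyllabifiable consonants are /k/, /n/, /ŋ/, /ʔ/ (no codas are permitted; onsets are limited to one consonant).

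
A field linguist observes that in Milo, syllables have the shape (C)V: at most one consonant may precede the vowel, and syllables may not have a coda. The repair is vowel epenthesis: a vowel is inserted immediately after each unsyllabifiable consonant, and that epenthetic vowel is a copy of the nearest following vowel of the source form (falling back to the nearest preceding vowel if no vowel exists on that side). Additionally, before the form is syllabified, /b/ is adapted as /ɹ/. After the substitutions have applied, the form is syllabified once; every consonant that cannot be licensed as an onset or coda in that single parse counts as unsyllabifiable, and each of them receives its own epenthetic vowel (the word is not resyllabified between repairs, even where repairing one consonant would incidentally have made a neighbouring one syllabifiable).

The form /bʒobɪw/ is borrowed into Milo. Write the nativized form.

Substitution: /b/ → /ɹ/, giving /ɹʒoɹɪw/.
Syllabifying with onset maximization leaves /ɹ/, /w/ stranded (no codas are permitted; onsets are limited to one consonant).
Each unlicensed consonant becomes the onset of a new syllable: /ɹ/ → /ɹo/, /w/ → /wɪ/.

ɹoʒoɹɪwɪ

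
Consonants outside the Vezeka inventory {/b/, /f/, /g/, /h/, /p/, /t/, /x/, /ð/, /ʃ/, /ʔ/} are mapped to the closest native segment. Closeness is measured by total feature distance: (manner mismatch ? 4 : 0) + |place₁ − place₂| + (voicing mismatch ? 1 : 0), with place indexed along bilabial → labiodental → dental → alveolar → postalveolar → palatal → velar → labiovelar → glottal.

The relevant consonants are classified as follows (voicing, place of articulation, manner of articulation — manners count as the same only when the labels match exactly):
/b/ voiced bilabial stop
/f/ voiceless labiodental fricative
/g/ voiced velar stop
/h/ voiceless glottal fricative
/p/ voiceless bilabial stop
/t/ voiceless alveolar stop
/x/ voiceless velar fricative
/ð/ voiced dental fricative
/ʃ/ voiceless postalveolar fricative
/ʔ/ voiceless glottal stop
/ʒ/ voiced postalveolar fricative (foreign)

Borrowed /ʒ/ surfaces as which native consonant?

/ʃ/ is closest: same manner (fricative), place distance 0 (postalveolar→postalveolar), voicing differs (+1); total 1. Next closest is /ð/ at distance 2.

ʃ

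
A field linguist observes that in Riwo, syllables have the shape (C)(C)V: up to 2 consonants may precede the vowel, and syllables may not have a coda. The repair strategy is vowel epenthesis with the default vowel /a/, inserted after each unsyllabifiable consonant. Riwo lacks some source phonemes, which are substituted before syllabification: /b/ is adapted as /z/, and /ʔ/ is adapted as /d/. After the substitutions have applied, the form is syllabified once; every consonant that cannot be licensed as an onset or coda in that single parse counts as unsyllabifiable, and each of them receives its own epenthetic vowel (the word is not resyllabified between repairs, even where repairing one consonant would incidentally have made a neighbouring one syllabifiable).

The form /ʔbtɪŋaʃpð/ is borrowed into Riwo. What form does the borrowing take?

Substitution: /ʔ/ → /d/, /b/ → /z/, giving /dztɪŋaʃpð/.
The consonants /d/, /ʃ/, /p/, /ð/ cannot be parsed into a legal (C)(C)V syllable (no codas are permitted; onsets may contain at most 2 consonants).
Inserting the epenthetic vowel yields /d/ → /da/, /ʃ/ → /ʃa/, /p/ → /pa/, /ð/ → /ða/.

daztɪŋaʃapaða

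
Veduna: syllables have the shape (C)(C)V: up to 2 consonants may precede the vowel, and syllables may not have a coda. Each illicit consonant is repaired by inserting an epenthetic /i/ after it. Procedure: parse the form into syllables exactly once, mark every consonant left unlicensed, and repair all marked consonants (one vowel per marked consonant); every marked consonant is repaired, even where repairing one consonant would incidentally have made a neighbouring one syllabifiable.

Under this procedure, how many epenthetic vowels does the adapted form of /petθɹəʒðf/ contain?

The unsyllabifiable consonants are /t/, /ʒ/, /ð/, /f/; each receives one epenthetic vowel.

4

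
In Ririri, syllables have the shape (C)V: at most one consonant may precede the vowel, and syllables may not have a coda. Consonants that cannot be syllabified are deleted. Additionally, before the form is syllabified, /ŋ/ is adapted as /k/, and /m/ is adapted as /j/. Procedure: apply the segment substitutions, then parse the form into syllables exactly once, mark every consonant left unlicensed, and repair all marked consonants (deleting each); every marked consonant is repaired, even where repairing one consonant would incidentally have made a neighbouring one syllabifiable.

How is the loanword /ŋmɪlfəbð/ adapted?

Substitution: /ŋ/ → /k/, /m/ → /j/, giving /kjɪlfəbð/.
Under (C)V, the unsyllabifiable consonants are /k/, /l/, /b/, /ð/ (no codas are permitted; onsets are limited to one consonant).
Deleting the stranded consonants removes /k/, /l/, /b/, /ð/.

jɪfə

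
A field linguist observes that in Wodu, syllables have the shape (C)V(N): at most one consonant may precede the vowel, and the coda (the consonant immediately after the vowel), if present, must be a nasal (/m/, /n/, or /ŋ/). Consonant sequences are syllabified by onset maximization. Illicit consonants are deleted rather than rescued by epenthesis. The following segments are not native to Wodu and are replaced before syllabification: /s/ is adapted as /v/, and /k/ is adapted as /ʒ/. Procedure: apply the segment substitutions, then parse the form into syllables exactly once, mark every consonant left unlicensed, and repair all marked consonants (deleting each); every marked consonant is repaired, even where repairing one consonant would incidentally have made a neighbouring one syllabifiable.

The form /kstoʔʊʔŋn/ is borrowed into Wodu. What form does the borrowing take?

Substitution: /k/ → /ʒ/, /s/ → /v/, giving /ʒvtoʔʊʔŋn/.
Under (C)V(N), the unsyllabifiable consonants are /ʒ/, /v/, /ʔ/, /ŋ/, /n/ (only a nasal (/m/, /n/, or /ŋ/) is licensed in coda position; onsets are limited to one consonant).
Deletion applies to /ʒ/, /v/, /ʔ/, /ŋ/, /n/.

toʔʊ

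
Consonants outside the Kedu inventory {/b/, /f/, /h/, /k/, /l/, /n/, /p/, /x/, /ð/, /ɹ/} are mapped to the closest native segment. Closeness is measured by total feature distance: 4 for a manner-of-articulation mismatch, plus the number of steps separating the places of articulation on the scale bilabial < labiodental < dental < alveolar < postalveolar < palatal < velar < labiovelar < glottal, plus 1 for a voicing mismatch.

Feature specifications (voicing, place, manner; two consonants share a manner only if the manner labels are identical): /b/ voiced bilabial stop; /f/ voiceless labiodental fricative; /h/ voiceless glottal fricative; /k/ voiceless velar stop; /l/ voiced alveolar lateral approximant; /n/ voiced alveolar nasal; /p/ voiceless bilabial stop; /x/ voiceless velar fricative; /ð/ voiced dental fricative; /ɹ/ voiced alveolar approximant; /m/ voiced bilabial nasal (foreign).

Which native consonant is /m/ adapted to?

/n/ is closest: same manner (nasal), place distance 3 (bilabial→alveolar), same voicing; total 3. Next closest is /b/ at distance 4.

n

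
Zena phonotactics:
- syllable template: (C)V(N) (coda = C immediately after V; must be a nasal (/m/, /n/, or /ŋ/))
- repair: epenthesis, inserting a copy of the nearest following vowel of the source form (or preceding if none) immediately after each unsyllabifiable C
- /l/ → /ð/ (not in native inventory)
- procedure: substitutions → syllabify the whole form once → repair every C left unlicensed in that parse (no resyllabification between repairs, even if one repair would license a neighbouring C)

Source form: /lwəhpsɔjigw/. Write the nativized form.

ðəwəhɔpɔsɔjigiwi

Substitution: /l/ → /ð/, giving /ðwəhpsɔjigw/.
Syllabifying with onset maximization leaves /ð/, /h/, /p/, /g/, /w/ stranded (only a nasal (/m/, /n/, or /ŋ/) is licensed in coda position; onsets are limited to one consonant).
Each unlicensed consonant becomes the onset of a new syllable: /ð/ → /ðə/, /h/ → /hɔ/, /p/ → /pɔ/, /g/ → /gi/, /w/ → /wi/.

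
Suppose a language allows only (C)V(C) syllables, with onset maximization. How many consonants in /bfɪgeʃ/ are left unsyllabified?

1

The consonants /b/ cannot be parsed into a legal (C)V(C) syllable (at most one coda consonant is licensed; onsets are limited to one consonant).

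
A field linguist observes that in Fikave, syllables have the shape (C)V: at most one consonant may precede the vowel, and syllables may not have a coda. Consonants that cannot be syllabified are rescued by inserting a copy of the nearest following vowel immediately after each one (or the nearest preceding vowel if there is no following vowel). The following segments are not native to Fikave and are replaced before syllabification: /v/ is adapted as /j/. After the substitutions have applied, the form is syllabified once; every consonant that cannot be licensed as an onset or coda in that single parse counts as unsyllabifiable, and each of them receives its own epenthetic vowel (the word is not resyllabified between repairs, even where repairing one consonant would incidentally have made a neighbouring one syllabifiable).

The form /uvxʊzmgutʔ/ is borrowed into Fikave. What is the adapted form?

Substitution: /v/ → /j/, giving /ujxʊzmgutʔ/.
The consonants /j/, /z/, /m/, /t/, /ʔ/ cannot be parsed into a legal (C)V syllable (no codas are permitted; onsets are limited to one consonant).
Epenthesis after each stranded consonant: /j/ → /jʊ/, /z/ → /zu/, /m/ → /mu/, /t/ → /tu/, /ʔ/ → /ʔu/.

ujʊxʊzumugutuʔu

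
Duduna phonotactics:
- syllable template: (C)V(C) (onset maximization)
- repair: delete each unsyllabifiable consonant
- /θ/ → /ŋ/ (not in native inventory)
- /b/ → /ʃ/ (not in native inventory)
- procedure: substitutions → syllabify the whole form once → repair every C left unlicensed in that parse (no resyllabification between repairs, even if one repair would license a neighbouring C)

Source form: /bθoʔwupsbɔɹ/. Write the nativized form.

ŋoʔwupʃɔɹ

Substitution: /b/ → /ʃ/, /θ/ → /ŋ/, giving /ʃŋoʔwupsʃɔɹ/.
Syllabifying with onset maximization leaves /ʃ/, /s/ stranded (at most one coda consonant is licensed; onsets are limited to one consonant).
Deleting the stranded consonants removes /ʃ/, /s/.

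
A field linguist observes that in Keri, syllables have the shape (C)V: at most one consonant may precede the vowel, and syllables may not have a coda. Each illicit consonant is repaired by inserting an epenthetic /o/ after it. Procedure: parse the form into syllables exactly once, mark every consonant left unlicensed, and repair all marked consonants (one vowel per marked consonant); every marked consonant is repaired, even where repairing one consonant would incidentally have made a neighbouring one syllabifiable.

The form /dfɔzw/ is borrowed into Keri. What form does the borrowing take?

Under (C)V, the unsyllabifiable consonants are /d/, /z/, /w/ (no codas are permitted; onsets are limited to one consonant).
Inserting the epenthetic vowel yields /d/ → /do/, /z/ → /zo/, /w/ → /wo/.

dofɔzowo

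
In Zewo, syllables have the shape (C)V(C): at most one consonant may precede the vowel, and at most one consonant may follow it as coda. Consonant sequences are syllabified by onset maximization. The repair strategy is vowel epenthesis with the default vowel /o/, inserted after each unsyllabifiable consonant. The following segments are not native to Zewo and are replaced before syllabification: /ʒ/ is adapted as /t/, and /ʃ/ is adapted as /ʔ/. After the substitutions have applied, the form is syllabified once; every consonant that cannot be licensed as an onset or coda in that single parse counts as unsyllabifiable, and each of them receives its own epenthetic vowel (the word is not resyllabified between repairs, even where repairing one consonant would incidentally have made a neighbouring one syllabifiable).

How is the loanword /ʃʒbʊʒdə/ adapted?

ʔotobʊtdə

Substitution: /ʃ/ → /ʔ/, /ʒ/ → /t/, giving /ʔtbʊtdə/.
Under (C)V(C), the unsyllabifiable consonants are /ʔ/, /t/ (at most one coda consonant is licensed; onsets are limited to one consonant).
Each unlicensed consonant becomes the onset of a new syllable: /ʔ/ → /ʔo/, /t/ → /to/.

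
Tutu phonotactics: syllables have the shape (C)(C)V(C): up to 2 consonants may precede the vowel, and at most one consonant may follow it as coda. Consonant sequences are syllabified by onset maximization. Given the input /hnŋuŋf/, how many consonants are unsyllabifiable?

Syllabifying with onset maximization leaves /h/, /f/ stranded (at most one coda consonant is licensed; onsets may contain at most 2 consonants).

2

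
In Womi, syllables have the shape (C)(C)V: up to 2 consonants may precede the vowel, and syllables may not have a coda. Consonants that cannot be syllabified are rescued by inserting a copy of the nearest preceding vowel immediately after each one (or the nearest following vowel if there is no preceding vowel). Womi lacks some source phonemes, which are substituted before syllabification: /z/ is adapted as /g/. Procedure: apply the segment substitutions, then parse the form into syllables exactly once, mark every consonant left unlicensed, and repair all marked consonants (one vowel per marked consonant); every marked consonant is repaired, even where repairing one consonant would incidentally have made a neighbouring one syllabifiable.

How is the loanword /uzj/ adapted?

Substitution: /z/ → /g/, giving /ugj/.
Under (C)(C)V, the unsyllabifiable consonants are /g/, /j/ (no codas are permitted; onsets may contain at most 2 consonants).
Inserting the epenthetic vowel yields /g/ → /gu/, /j/ → /ju/.

uguju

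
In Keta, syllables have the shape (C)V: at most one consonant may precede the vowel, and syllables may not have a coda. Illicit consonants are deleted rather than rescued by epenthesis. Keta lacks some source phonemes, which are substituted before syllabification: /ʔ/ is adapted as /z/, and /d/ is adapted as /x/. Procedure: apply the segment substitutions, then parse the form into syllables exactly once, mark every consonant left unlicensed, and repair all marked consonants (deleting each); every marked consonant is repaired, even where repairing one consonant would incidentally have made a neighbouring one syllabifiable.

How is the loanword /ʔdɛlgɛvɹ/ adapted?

xɛgɛ

Substitution: /ʔ/ → /z/, /d/ → /x/, giving /zxɛlgɛvɹ/.
Under (C)V, the unsyllabifiable consonants are /z/, /l/, /v/, /ɹ/ (no codas are permitted; onsets are limited to one consonant).
Deleting the stranded consonants removes /z/, /l/, /v/, /ɹ/.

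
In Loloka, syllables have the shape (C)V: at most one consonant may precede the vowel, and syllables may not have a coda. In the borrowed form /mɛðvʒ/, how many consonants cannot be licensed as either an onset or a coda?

Syllabifying with onset maximization leaves /ð/, /v/, /ʒ/ stranded (no codas are permitted; onsets are limited to one consonant).

3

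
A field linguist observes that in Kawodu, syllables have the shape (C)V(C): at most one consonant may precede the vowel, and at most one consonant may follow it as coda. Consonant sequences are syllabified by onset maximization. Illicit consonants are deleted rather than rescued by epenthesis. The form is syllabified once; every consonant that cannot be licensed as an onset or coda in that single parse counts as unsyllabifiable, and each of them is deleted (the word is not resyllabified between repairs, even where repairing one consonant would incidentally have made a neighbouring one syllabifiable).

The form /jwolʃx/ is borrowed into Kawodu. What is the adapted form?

wol

The consonants /j/, /ʃ/, /x/ cannot be parsed into a legal (C)V(C) syllable (at most one coda consonant is licensed; onsets are limited to one consonant).
Deletion applies to /j/, /ʃ/, /x/.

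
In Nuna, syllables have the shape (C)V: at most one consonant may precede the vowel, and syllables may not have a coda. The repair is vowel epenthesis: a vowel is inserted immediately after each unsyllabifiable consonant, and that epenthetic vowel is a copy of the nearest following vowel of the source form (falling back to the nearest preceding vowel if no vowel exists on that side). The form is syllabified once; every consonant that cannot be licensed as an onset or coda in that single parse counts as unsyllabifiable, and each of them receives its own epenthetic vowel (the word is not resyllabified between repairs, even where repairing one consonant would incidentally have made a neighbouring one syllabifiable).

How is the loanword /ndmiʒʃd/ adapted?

The consonants /n/, /d/, /ʒ/, /ʃ/, /d/ cannot be parsed into a legal (C)V syllable (no codas are permitted; onsets are limited to one consonant).
Inserting the epenthetic vowel yields /n/ → /ni/, /d/ → /di/, /ʒ/ → /ʒi/, /ʃ/ → /ʃi/, /d/ → /di/.

nidimiʒiʃidi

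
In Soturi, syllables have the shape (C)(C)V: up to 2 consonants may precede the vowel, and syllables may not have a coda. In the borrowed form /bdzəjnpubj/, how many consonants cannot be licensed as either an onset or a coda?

Syllabifying with onset maximization leaves /b/, /j/, /b/, /j/ stranded (no codas are permitted; onsets may contain at most 2 consonants).

4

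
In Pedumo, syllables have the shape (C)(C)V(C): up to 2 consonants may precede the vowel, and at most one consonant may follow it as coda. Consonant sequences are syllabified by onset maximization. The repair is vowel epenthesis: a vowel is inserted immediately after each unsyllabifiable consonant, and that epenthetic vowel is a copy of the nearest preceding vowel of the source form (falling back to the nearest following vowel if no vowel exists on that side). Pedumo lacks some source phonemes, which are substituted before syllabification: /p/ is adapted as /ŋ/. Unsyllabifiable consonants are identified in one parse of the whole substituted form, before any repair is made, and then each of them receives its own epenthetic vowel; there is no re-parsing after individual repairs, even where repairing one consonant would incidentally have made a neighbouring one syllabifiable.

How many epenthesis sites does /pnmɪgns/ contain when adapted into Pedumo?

3

After substitution the input is /ŋnmɪgns/.
The unsyllabifiable consonants are /ŋ/, /n/, /s/; each receives one epenthetic vowel.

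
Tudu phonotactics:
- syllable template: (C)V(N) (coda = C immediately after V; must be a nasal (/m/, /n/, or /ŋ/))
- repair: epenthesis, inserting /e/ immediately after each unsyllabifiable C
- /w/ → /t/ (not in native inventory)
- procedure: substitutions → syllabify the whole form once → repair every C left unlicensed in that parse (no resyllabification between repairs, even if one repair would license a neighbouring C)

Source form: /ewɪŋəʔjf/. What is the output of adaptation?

etɪŋəʔejefe

Substitution: /w/ → /t/, giving /etɪŋəʔjf/.
Syllabifying with onset maximization leaves /ʔ/, /j/, /f/ stranded (only a nasal (/m/, /n/, or /ŋ/) is licensed in coda position; onsets are limited to one consonant).
Epenthesis after each stranded consonant: /ʔ/ → /ʔe/, /j/ → /je/, /f/ → /fe/.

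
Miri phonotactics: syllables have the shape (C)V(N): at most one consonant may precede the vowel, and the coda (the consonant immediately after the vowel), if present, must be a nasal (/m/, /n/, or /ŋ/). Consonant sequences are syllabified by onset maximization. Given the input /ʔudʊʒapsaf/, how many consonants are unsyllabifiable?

The consonants /p/, /f/ cannot be parsed into a legal (C)V(N) syllable (only a nasal (/m/, /n/, or /ŋ/) is licensed in coda position; onsets are limited to one consonant).

2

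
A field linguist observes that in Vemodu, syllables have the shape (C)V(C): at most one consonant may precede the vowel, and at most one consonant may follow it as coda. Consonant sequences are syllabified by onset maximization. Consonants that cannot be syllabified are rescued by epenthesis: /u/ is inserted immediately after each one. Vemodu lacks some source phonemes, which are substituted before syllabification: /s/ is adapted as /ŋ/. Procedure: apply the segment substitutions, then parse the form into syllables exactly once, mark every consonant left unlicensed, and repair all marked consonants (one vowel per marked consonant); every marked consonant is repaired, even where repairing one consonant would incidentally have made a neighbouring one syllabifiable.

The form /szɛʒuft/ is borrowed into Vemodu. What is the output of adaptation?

ŋuzɛʒuftu

Substitution: /s/ → /ŋ/, giving /ŋzɛʒuft/.
Syllabifying with onset maximization leaves /ŋ/, /t/ stranded (at most one coda consonant is licensed; onsets are limited to one consonant).
Inserting the epenthetic vowel yields /ŋ/ → /ŋu/, /t/ → /tu/.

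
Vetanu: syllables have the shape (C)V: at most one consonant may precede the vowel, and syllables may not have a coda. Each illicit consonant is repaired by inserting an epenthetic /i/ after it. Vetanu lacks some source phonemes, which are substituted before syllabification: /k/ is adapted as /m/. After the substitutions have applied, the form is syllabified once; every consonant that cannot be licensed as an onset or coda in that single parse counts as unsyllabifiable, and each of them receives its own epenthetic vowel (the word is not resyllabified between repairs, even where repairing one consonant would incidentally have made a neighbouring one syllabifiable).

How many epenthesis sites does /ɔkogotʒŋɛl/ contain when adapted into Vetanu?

After substitution the input is /ɔmogotʒŋɛl/.
The unsyllabifiable consonants are /t/, /ʒ/, /l/; each receives one epenthetic vowel.

3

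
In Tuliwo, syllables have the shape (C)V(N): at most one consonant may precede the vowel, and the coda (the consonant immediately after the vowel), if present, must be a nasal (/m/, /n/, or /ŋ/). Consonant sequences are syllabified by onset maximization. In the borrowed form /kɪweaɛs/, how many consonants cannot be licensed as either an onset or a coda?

Syllabifying with onset maximization leaves /s/ stranded (only a nasal (/m/, /n/, or /ŋ/) is licensed in coda position; onsets are limited to one consonant).

1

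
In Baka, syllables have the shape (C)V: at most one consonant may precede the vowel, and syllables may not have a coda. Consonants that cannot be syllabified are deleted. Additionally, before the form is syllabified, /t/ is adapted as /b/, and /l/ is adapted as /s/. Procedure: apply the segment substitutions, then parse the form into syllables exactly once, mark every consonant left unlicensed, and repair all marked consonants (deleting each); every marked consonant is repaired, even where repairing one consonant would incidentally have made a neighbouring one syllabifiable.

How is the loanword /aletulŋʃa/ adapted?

Substitution: /l/ → /s/, /t/ → /b/, giving /asebusŋʃa/.
The consonants /s/, /ŋ/ cannot be parsed into a legal (C)V syllable (no codas are permitted; onsets are limited to one consonant).
Deletion applies to /s/, /ŋ/.

asebuʃa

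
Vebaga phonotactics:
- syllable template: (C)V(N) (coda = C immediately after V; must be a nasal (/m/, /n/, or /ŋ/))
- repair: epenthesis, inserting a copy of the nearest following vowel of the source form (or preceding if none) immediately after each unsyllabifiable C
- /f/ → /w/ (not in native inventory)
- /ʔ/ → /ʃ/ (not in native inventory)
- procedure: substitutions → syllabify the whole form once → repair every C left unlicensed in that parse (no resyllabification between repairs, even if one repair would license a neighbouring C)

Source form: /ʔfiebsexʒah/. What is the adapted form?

Substitution: /ʔ/ → /ʃ/, /f/ → /w/, giving /ʃwiebsexʒah/.
The consonants /ʃ/, /b/, /x/, /h/ cannot be parsed into a legal (C)V(N) syllable (only a nasal (/m/, /n/, or /ŋ/) is licensed in coda position; onsets are limited to one consonant).
Each unlicensed consonant becomes the onset of a new syllable: /ʃ/ → /ʃi/, /b/ → /be/, /x/ → /xa/, /h/ → /ha/.

ʃiwiebesexaʒaha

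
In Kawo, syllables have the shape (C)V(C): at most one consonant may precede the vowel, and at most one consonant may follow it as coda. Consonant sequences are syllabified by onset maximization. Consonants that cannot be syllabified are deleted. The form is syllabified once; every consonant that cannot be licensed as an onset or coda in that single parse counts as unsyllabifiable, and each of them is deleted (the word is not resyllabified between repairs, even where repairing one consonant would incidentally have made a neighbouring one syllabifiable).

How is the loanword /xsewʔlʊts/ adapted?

Under (C)V(C), the unsyllabifiable consonants are /x/, /ʔ/, /s/ (at most one coda consonant is licensed; onsets are limited to one consonant).
Deletion applies to /x/, /ʔ/, /s/.

sewlʊt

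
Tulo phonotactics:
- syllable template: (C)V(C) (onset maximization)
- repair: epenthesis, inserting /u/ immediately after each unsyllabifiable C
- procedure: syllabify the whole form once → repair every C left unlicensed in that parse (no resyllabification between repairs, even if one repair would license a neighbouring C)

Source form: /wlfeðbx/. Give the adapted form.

Under (C)V(C), the unsyllabifiable consonants are /w/, /l/, /b/, /x/ (at most one coda consonant is licensed; onsets are limited to one consonant).
Epenthesis after each stranded consonant: /w/ → /wu/, /l/ → /lu/, /b/ → /bu/, /x/ → /xu/.

wulufeðbuxu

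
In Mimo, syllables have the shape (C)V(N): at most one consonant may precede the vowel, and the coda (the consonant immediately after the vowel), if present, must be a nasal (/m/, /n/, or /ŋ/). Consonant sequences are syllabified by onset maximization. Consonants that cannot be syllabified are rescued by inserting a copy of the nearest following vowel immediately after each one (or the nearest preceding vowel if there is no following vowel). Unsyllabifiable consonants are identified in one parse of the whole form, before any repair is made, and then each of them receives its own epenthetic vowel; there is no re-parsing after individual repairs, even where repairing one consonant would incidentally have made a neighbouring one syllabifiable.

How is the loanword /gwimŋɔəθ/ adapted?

giwimŋɔəθə

Under (C)V(N), the unsyllabifiable consonants are /g/, /θ/ (only a nasal (/m/, /n/, or /ŋ/) is licensed in coda position; onsets are limited to one consonant).
Each unlicensed consonant becomes the onset of a new syllable: /g/ → /gi/, /θ/ → /θə/.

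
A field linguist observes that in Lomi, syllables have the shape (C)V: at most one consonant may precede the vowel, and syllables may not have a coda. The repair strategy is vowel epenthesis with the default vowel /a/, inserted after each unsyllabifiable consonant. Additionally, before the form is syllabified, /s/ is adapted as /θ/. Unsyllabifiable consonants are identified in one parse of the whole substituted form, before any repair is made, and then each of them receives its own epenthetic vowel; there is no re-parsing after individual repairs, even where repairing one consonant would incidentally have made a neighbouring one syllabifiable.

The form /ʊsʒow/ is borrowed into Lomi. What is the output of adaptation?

Substitution: /s/ → /θ/, giving /ʊθʒow/.
Under (C)V, the unsyllabifiable consonants are /θ/, /w/ (no codas are permitted; onsets are limited to one consonant).
Epenthesis after each stranded consonant: /θ/ → /θa/, /w/ → /wa/.

ʊθaʒowa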